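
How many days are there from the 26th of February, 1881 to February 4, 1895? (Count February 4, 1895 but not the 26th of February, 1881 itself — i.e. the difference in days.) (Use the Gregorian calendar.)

Feb 26, 1881 → Feb 26, 1882: 365 days.
Feb 26, 1882 → Feb 26, 1883: 365 days.
Feb 26, 1883 → Feb 26, 1884: 365 days.
Feb 26, 1884 → Feb 26, 1885: 366 days (Feb 29, 1884 is in that span).
Feb 26, 1885 → Feb 26, 1886: 365 days.
Feb 26, 1886 → Feb 26, 1887: 365 days.
Feb 26, 1887 → Feb 26, 1888: 365 days.
Feb 26, 1888 → Feb 26, 1889: 366 days (Feb 29, 1888 is in that span).
Feb 26, 1889 → Feb 26, 1890: 365 days.
Feb 26, 1890 → Feb 26, 1891: 365 days.
Feb 26, 1891 → Feb 26, 1892: 365 days.
Feb 26, 1892 → Feb 26, 1893: 366 days (Feb 29, 1892 is in that span).
Feb 26, 1893 → Feb 26, 1894: 365 days.
Feb 26, 1894 → Mar 26, 1894: 28 days (February has 28).
Mar 26, 1894 → Apr 26, 1894: 31 days (March has 31).
Apr 26, 1894 → May 26, 1894: 30 days (April has 30).
May 26, 1894 → Jun 26, 1894: 31 days (May has 31).
Jun 26, 1894 → Jul 26, 1894: 30 days (June has 30).
Jul 26, 1894 → Aug 26, 1894: 31 days (July has 31).
Aug 26, 1894 → Sep 26, 1894: 31 days (August has 31).
Sep 26, 1894 → Oct 26, 1894: 30 days (September has 30).
Oct 26, 1894 → Nov 26, 1894: 31 days (October has 31).
Nov 26, 1894 → Dec 26, 1894: 30 days (November has 30).
Dec 26, 1894 → Jan 26, 1895: 31 days (December has 31).
Jan 26, 1895 → Feb 4, 1895: 9 days.
Total: 5091 days.

5091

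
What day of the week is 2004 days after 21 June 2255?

First find the weekday of Jun 21, 2255. Doomsday rule: the anchor day for the 2200s is Friday. For year 55: 55÷12 = 4 r 7, and 7÷4 = 1, so 4+7+1 = 12.
Friday + 12 ≡ Wednesday — that's 2255's doomsday.
In June the doomsday date is Jun 6.
Jun 21 is 15 days after Jun 6; 15 mod 7 = 1, so Wednesday + 1 = Thursday.
2004 mod 7 = 2, so 2004 days after a Thursday is Thursday + 2 = Saturday.

Saturday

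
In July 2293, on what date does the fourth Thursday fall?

July 27, 2293

July 1, 2293 is a Saturday.
The first Thursday is therefore July 6 (5 days later).
The fourth Thursday is 6 + 3×7 = July 27.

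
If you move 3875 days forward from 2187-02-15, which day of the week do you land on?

Monday

Feb 15, 2187 is a Thursday.
3875 mod 7 = 4, so 3875 days after a Thursday is Thursday + 4 = Monday.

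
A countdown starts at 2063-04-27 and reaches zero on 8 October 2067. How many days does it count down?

Apr 27, 2063 → Apr 27, 2064: 366 days (Feb 29, 2064 is in that span).
Apr 27, 2064 → Apr 27, 2065: 365 days.
Apr 27, 2065 → Apr 27, 2066: 365 days.
Apr 27, 2066 → Apr 27, 2067: 365 days.
Apr 27, 2067 → May 27, 2067: 30 days (April has 30).
May 27, 2067 → Jun 27, 2067: 31 days (May has 31).
Jun 27, 2067 → Jul 27, 2067: 30 days (June has 30).
Jul 27, 2067 → Aug 27, 2067: 31 days (July has 31).
Aug 27, 2067 → Sep 27, 2067: 31 days (August has 31).
Sep 27, 2067 → Oct 8, 2067: 11 days.
Total: 1625 days.

1625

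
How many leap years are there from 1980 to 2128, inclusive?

37

Multiples of 4 in [1980,2128]: 38.
Of those, multiples of 100: 2 (not leap unless ÷400).
Multiples of 400: 1.
Leap years = 38 − 2 + 1 = 37.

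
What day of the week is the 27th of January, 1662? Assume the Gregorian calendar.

Doomsday rule: the anchor day for the 1600s is Tuesday. For year 62: 62÷12 = 5 r 2, and 2÷4 = 0, so 5+2+0 = 7.
Tuesday + 7 ≡ Tuesday — that's 1662's doomsday.
In January the doomsday date is Jan 3 (1662 is not a leap year).
Jan 27 is 24 days after Jan 3; 24 mod 7 = 3, so Tuesday + 3 = Friday.

Friday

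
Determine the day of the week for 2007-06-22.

January 1, 2007 is a Monday.
Jan 1, 2007 → Feb 1, 2007: 31 days (January has 31).
Feb 1, 2007 → Mar 1, 2007: 28 days (February has 28).
Mar 1, 2007 → Apr 1, 2007: 31 days (March has 31).
Apr 1, 2007 → May 1, 2007: 30 days (April has 30).
May 1, 2007 → Jun 1, 2007: 31 days (May has 31).
Jun 1, 2007 → Jun 22, 2007: 21 days.
Total: 172 days.
172 mod 7 = 4, so Monday + 4 = Friday.

Friday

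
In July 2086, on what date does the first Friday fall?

July 5, 2086

July 1, 2086 is a Monday.
The first Friday is therefore July 5 (4 days later).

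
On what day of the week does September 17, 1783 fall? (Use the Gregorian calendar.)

Doomsday rule: the anchor day for the 1700s is Sunday. For year 83: 83÷12 = 6 r 11, and 11÷4 = 2, so 6+11+2 = 19.
Sunday + 19 ≡ Friday — that's 1783's doomsday.
In September the doomsday date is Sep 5.
Sep 17 is 12 days after Sep 5; 12 mod 7 = 5, so Friday + 5 = Wednesday.

Wednesday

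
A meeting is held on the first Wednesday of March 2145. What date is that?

March 3, 2145

March 1, 2145 is a Monday.
The first Wednesday is therefore March 3 (2 days later).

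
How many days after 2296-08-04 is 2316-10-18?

Aug 4, 2296 → Aug 4, 2297: 365 days.
Aug 4, 2297 → Aug 4, 2298: 365 days.
Aug 4, 2298 → Aug 4, 2299: 365 days.
Aug 4, 2299 → Aug 4, 2300: 365 days.
Aug 4, 2300 → Aug 4, 2301: 365 days.
Aug 4, 2301 → Aug 4, 2302: 365 days.
Aug 4, 2302 → Aug 4, 2303: 365 days.
Aug 4, 2303 → Aug 4, 2304: 366 days (Feb 29, 2304 is in that span).
Aug 4, 2304 → Aug 4, 2305: 365 days.
Aug 4, 2305 → Aug 4, 2306: 365 days.
Aug 4, 2306 → Aug 4, 2307: 365 days.
Aug 4, 2307 → Aug 4, 2308: 366 days (Feb 29, 2308 is in that span).
Aug 4, 2308 → Aug 4, 2309: 365 days.
Aug 4, 2309 → Aug 4, 2310: 365 days.
Aug 4, 2310 → Aug 4, 2311: 365 days.
Aug 4, 2311 → Aug 4, 2312: 366 days (Feb 29, 2312 is in that span).
Aug 4, 2312 → Aug 4, 2313: 365 days.
Aug 4, 2313 → Aug 4, 2314: 365 days.
Aug 4, 2314 → Aug 4, 2315: 365 days.
Aug 4, 2315 → Aug 4, 2316: 366 days (Feb 29, 2316 is in that span).
Aug 4, 2316 → Sep 4, 2316: 31 days (August has 31).
Sep 4, 2316 → Oct 4, 2316: 30 days (September has 30).
Oct 4, 2316 → Oct 18, 2316: 14 days.
Total: 7379 days.

7379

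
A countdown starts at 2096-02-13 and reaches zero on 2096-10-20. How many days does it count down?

Feb 13, 2096 → Mar 13, 2096: 29 days (February has 29).
Mar 13, 2096 → Apr 13, 2096: 31 days (March has 31).
Apr 13, 2096 → May 13, 2096: 30 days (April has 30).
May 13, 2096 → Jun 13, 2096: 31 days (May has 31).
Jun 13, 2096 → Jul 13, 2096: 30 days (June has 30).
Jul 13, 2096 → Aug 13, 2096: 31 days (July has 31).
Aug 13, 2096 → Sep 13, 2096: 31 days (August has 31).
Sep 13, 2096 → Oct 13, 2096: 30 days (September has 30).
Oct 13, 2096 → Oct 20, 2096: 7 days.
Total: 250 days.

250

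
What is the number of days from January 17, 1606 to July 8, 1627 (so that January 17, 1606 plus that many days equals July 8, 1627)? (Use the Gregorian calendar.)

Jan 17, 1606 → Jan 17, 1607: 365 days.
Jan 17, 1607 → Jan 17, 1608: 365 days.
Jan 17, 1608 → Jan 17, 1609: 366 days (Feb 29, 1608 is in that span).
Jan 17, 1609 → Jan 17, 1610: 365 days.
Jan 17, 1610 → Jan 17, 1611: 365 days.
Jan 17, 1611 → Jan 17, 1612: 365 days.
Jan 17, 1612 → Jan 17, 1613: 366 days (Feb 29, 1612 is in that span).
Jan 17, 1613 → Jan 17, 1614: 365 days.
Jan 17, 1614 → Jan 17, 1615: 365 days.
Jan 17, 1615 → Jan 17, 1616: 365 days.
Jan 17, 1616 → Jan 17, 1617: 366 days (Feb 29, 1616 is in that span).
Jan 17, 1617 → Jan 17, 1618: 365 days.
Jan 17, 1618 → Jan 17, 1619: 365 days.
Jan 17, 1619 → Jan 17, 1620: 365 days.
Jan 17, 1620 → Jan 17, 1621: 366 days (Feb 29, 1620 is in that span).
Jan 17, 1621 → Jan 17, 1622: 365 days.
Jan 17, 1622 → Jan 17, 1623: 365 days.
Jan 17, 1623 → Jan 17, 1624: 365 days.
Jan 17, 1624 → Jan 17, 1625: 366 days (Feb 29, 1624 is in that span).
Jan 17, 1625 → Jan 17, 1626: 365 days.
Jan 17, 1626 → Jan 17, 1627: 365 days.
Jan 17, 1627 → Feb 17, 1627: 31 days (January has 31).
Feb 17, 1627 → Mar 17, 1627: 28 days (February has 28).
Mar 17, 1627 → Apr 17, 1627: 31 days (March has 31).
Apr 17, 1627 → May 17, 1627: 30 days (April has 30).
May 17, 1627 → Jun 17, 1627: 31 days (May has 31).
Jun 17, 1627 → Jul 8, 1627: 21 days.
Total: 7842 days.

7842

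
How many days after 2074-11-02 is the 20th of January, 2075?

79

Nov 2, 2074 → Dec 2, 2074: 30 days (November has 30).
Dec 2, 2074 → Jan 2, 2075: 31 days (December has 31).
Jan 2, 2075 → Jan 20, 2075: 18 days.
Total: 79 days.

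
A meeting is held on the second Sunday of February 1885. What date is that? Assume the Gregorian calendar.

February 8, 1885

February 1, 1885 is a Sunday.
The first Sunday is therefore February 1 (same day).
The second Sunday is 1 + 1×7 = February 8.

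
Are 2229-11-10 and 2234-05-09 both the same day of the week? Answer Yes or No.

No

From Nov 10, 2229 to May 9, 2234 is 1641 days.
1641 mod 7 = 3, so they are different weekdays.
(Nov 10, 2229 is a Tuesday; May 9, 2234 is a Friday.)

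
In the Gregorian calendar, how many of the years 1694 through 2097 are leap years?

Multiples of 4 in [1694,2097]: 101.
Of those, multiples of 100: 4 (not leap unless ÷400).
Multiples of 400: 1.
Leap years = 101 − 4 + 1 = 98.

98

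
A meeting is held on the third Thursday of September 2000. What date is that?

September 1, 2000 is a Friday.
The first Thursday is therefore September 7 (6 days later).
The third Thursday is 7 + 2×7 = September 21.

September 21, 2000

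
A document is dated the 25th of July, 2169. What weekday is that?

Tuesday

Doomsday rule: the anchor day for the 2100s is Sunday. For year 69: 69÷12 = 5 r 9, and 9÷4 = 2, so 5+9+2 = 16.
Sunday + 16 ≡ Tuesday — that's 2169's doomsday.
In July the doomsday date is Jul 11.
Jul 25 is 14 days after Jul 11; 14 mod 7 = 0, so Tuesday + 0 = Tuesday.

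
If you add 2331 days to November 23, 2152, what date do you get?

+365 (one year) → Nov 23, 2153 (1966 left).
+365 (one year) → Nov 23, 2154 (1601 left).
+365 (one year) → Nov 23, 2155 (1236 left).
+366 (one year; includes Feb 29, 2156) → Nov 23, 2156 (870 left).
+365 (one year) → Nov 23, 2157 (505 left).
+365 (one year) → Nov 23, 2158 (140 left).
Nov has 30 days: +8 → Dec 1, 2158 (132 left).
Dec has 31 days: +31 → Jan 1, 2159 (101 left).
Jan has 31 days: +31 → Feb 1, 2159 (70 left).
Feb has 28 days: +28 → Mar 1, 2159 (42 left).
Mar has 31 days: +31 → Apr 1, 2159 (11 left).
+11 → Apr 12, 2159.

April 12, 2159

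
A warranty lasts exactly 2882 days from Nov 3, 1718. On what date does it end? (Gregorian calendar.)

+365 (one year) → Nov 3, 1719 (2517 left).
+366 (one year; includes Feb 29, 1720) → Nov 3, 1720 (2151 left).
+365 (one year) → Nov 3, 1721 (1786 left).
+365 (one year) → Nov 3, 1722 (1421 left).
+365 (one year) → Nov 3, 1723 (1056 left).
+366 (one year; includes Feb 29, 1724) → Nov 3, 1724 (690 left).
+365 (one year) → Nov 3, 1725 (325 left).
Nov has 30 days: +28 → Dec 1, 1725 (297 left).
Dec has 31 days: +31 → Jan 1, 1726 (266 left).
Jan has 31 days: +31 → Feb 1, 1726 (235 left).
Feb has 28 days: +28 → Mar 1, 1726 (207 left).
Mar has 31 days: +31 → Apr 1, 1726 (176 left).
Apr has 30 days: +30 → May 1, 1726 (146 left).
May has 31 days: +31 → Jun 1, 1726 (115 left).
Jun has 30 days: +30 → Jul 1, 1726 (85 left).
Jul has 31 days: +31 → Aug 1, 1726 (54 left).
Aug has 31 days: +31 → Sep 1, 1726 (23 left).
+23 → Sep 24, 1726.

September 24, 1726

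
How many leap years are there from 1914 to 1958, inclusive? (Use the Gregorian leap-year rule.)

Multiples of 4 in [1914,1958]: 11.
Of those, multiples of 100: 0 (not leap unless ÷400).
Multiples of 400: 0.
Leap years = 11 − 0 + 0 = 11.

11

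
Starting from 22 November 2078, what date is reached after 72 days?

February 2, 2079

Nov has 30 days: +9 → Dec 1, 2078 (63 left).
Dec has 31 days: +31 → Jan 1, 2079 (32 left).
Jan has 31 days: +31 → Feb 1, 2079 (1 left).
+1 → Feb 2, 2079.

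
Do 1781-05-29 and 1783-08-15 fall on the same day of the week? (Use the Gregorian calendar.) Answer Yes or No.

From May 29, 1781 to Aug 15, 1783 is 808 days.
808 mod 7 = 3, so they are different weekdays.
(May 29, 1781 is a Tuesday; Aug 15, 1783 is a Friday.)

No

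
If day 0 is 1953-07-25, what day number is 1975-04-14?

7933

Jul 25, 1953 → Jul 25, 1954: 365 days.
Jul 25, 1954 → Jul 25, 1955: 365 days.
Jul 25, 1955 → Jul 25, 1956: 366 days (Feb 29, 1956 is in that span).
Jul 25, 1956 → Jul 25, 1957: 365 days.
Jul 25, 1957 → Jul 25, 1958: 365 days.
Jul 25, 1958 → Jul 25, 1959: 365 days.
Jul 25, 1959 → Jul 25, 1960: 366 days (Feb 29, 1960 is in that span).
Jul 25, 1960 → Jul 25, 1961: 365 days.
Jul 25, 1961 → Jul 25, 1962: 365 days.
Jul 25, 1962 → Jul 25, 1963: 365 days.
Jul 25, 1963 → Jul 25, 1964: 366 days (Feb 29, 1964 is in that span).
Jul 25, 1964 → Jul 25, 1965: 365 days.
Jul 25, 1965 → Jul 25, 1966: 365 days.
Jul 25, 1966 → Jul 25, 1967: 365 days.
Jul 25, 1967 → Jul 25, 1968: 366 days (Feb 29, 1968 is in that span).
Jul 25, 1968 → Jul 25, 1969: 365 days.
Jul 25, 1969 → Jul 25, 1970: 365 days.
Jul 25, 1970 → Jul 25, 1971: 365 days.
Jul 25, 1971 → Jul 25, 1972: 366 days (Feb 29, 1972 is in that span).
Jul 25, 1972 → Jul 25, 1973: 365 days.
Jul 25, 1973 → Jul 25, 1974: 365 days.
Jul 25, 1974 → Aug 25, 1974: 31 days (July has 31).
Aug 25, 1974 → Sep 25, 1974: 31 days (August has 31).
Sep 25, 1974 → Oct 25, 1974: 30 days (September has 30).
Oct 25, 1974 → Nov 25, 1974: 31 days (October has 31).
Nov 25, 1974 → Dec 25, 1974: 30 days (November has 30).
Dec 25, 1974 → Jan 25, 1975: 31 days (December has 31).
Jan 25, 1975 → Feb 25, 1975: 31 days (January has 31).
Feb 25, 1975 → Mar 25, 1975: 28 days (February has 28).
Mar 25, 1975 → Apr 14, 1975: 20 days.
Total: 7933 days.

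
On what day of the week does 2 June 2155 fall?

Doomsday rule: the anchor day for the 2100s is Sunday. For year 55: 55÷12 = 4 r 7, and 7÷4 = 1, so 4+7+1 = 12.
Sunday + 12 ≡ Friday — that's 2155's doomsday.
In June the doomsday date is Jun 6.
Jun 2 is 4 days before Jun 6; 4 mod 7 = 4, so Friday − 4 = Monday.

Monday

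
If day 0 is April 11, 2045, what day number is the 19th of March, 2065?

7282

Apr 11, 2045 → Apr 11, 2046: 365 days.
Apr 11, 2046 → Apr 11, 2047: 365 days.
Apr 11, 2047 → Apr 11, 2048: 366 days (Feb 29, 2048 is in that span).
Apr 11, 2048 → Apr 11, 2049: 365 days.
Apr 11, 2049 → Apr 11, 2050: 365 days.
Apr 11, 2050 → Apr 11, 2051: 365 days.
Apr 11, 2051 → Apr 11, 2052: 366 days (Feb 29, 2052 is in that span).
Apr 11, 2052 → Apr 11, 2053: 365 days.
Apr 11, 2053 → Apr 11, 2054: 365 days.
Apr 11, 2054 → Apr 11, 2055: 365 days.
Apr 11, 2055 → Apr 11, 2056: 366 days (Feb 29, 2056 is in that span).
Apr 11, 2056 → Apr 11, 2057: 365 days.
Apr 11, 2057 → Apr 11, 2058: 365 days.
Apr 11, 2058 → Apr 11, 2059: 365 days.
Apr 11, 2059 → Apr 11, 2060: 366 days (Feb 29, 2060 is in that span).
Apr 11, 2060 → Apr 11, 2061: 365 days.
Apr 11, 2061 → Apr 11, 2062: 365 days.
Apr 11, 2062 → Apr 11, 2063: 365 days.
Apr 11, 2063 → Apr 11, 2064: 366 days (Feb 29, 2064 is in that span).
Apr 11, 2064 → May 11, 2064: 30 days (April has 30).
May 11, 2064 → Jun 11, 2064: 31 days (May has 31).
Jun 11, 2064 → Jul 11, 2064: 30 days (June has 30).
Jul 11, 2064 → Aug 11, 2064: 31 days (July has 31).
Aug 11, 2064 → Sep 11, 2064: 31 days (August has 31).
Sep 11, 2064 → Oct 11, 2064: 30 days (September has 30).
Oct 11, 2064 → Nov 11, 2064: 31 days (October has 31).
Nov 11, 2064 → Dec 11, 2064: 30 days (November has 30).
Dec 11, 2064 → Jan 11, 2065: 31 days (December has 31).
Jan 11, 2065 → Feb 11, 2065: 31 days (January has 31).
Feb 11, 2065 → Mar 11, 2065: 28 days (February has 28).
Mar 11, 2065 → Mar 19, 2065: 8 days.
Total: 7282 days.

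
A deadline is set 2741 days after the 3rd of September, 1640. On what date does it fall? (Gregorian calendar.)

March 6, 1648

+365 (one year) → Sep 3, 1641 (2376 left).
+365 (one year) → Sep 3, 1642 (2011 left).
+365 (one year) → Sep 3, 1643 (1646 left).
+366 (one year; includes Feb 29, 1644) → Sep 3, 1644 (1280 left).
+365 (one year) → Sep 3, 1645 (915 left).
+365 (one year) → Sep 3, 1646 (550 left).
+365 (one year) → Sep 3, 1647 (185 left).
Sep has 30 days: +28 → Oct 1, 1647 (157 left).
Oct has 31 days: +31 → Nov 1, 1647 (126 left).
Nov has 30 days: +30 → Dec 1, 1647 (96 left).
Dec has 31 days: +31 → Jan 1, 1648 (65 left).
Jan has 31 days: +31 → Feb 1, 1648 (34 left).
Feb has 29 days: +29 → Mar 1, 1648 (5 left).
+5 → Mar 6, 1648.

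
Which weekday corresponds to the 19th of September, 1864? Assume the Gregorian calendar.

January 1, 1864 is a Friday.
Jan 1, 1864 → Feb 1, 1864: 31 days (January has 31).
Feb 1, 1864 → Mar 1, 1864: 29 days (February has 29).
Mar 1, 1864 → Apr 1, 1864: 31 days (March has 31).
Apr 1, 1864 → May 1, 1864: 30 days (April has 30).
May 1, 1864 → Jun 1, 1864: 31 days (May has 31).
Jun 1, 1864 → Jul 1, 1864: 30 days (June has 30).
Jul 1, 1864 → Aug 1, 1864: 31 days (July has 31).
Aug 1, 1864 → Sep 1, 1864: 31 days (August has 31).
Sep 1, 1864 → Sep 19, 1864: 18 days.
Total: 262 days.
262 mod 7 = 3, so Friday + 3 = Monday.

Monday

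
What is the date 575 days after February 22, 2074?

+365 (one year) → Feb 22, 2075 (210 left).
Feb has 28 days: +7 → Mar 1, 2075 (203 left).
Mar has 31 days: +31 → Apr 1, 2075 (172 left).
Apr has 30 days: +30 → May 1, 2075 (142 left).
May has 31 days: +31 → Jun 1, 2075 (111 left).
Jun has 30 days: +30 → Jul 1, 2075 (81 left).
Jul has 31 days: +31 → Aug 1, 2075 (50 left).
Aug has 31 days: +31 → Sep 1, 2075 (19 left).
+19 → Sep 20, 2075.

September 20, 2075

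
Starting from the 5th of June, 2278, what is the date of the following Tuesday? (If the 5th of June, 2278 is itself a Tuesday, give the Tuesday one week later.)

June 11, 2278

Jun 5, 2278 is a Wednesday.
From Wednesday to the next Tuesday is 6 days.
Jun 5, 2278 + 6 = Jun 11, 2278.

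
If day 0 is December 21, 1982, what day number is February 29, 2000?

Dec 21, 1982 → Dec 21, 1983: 365 days.
Dec 21, 1983 → Dec 21, 1984: 366 days (Feb 29, 1984 is in that span).
Dec 21, 1984 → Dec 21, 1985: 365 days.
Dec 21, 1985 → Dec 21, 1986: 365 days.
Dec 21, 1986 → Dec 21, 1987: 365 days.
Dec 21, 1987 → Dec 21, 1988: 366 days (Feb 29, 1988 is in that span).
Dec 21, 1988 → Dec 21, 1989: 365 days.
Dec 21, 1989 → Dec 21, 1990: 365 days.
Dec 21, 1990 → Dec 21, 1991: 365 days.
Dec 21, 1991 → Dec 21, 1992: 366 days (Feb 29, 1992 is in that span).
Dec 21, 1992 → Dec 21, 1993: 365 days.
Dec 21, 1993 → Dec 21, 1994: 365 days.
Dec 21, 1994 → Dec 21, 1995: 365 days.
Dec 21, 1995 → Dec 21, 1996: 366 days (Feb 29, 1996 is in that span).
Dec 21, 1996 → Dec 21, 1997: 365 days.
Dec 21, 1997 → Dec 21, 1998: 365 days.
Dec 21, 1998 → Dec 21, 1999: 365 days.
Dec 21, 1999 → Jan 21, 2000: 31 days (December has 31).
Jan 21, 2000 → Feb 21, 2000: 31 days (January has 31).
Feb 21, 2000 → Feb 29, 2000: 8 days.
Total: 6279 days.

6279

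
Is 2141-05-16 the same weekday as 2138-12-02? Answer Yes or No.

Yes

From Dec 2, 2138 to May 16, 2141 is 896 days.
896 mod 7 = 0, so they are the same weekday.
(Dec 2, 2138 is a Tuesday; May 16, 2141 is a Tuesday.)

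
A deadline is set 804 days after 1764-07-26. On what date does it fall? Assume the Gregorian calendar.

October 8, 1766

+365 (one year) → Jul 26, 1765 (439 left).
+365 (one year) → Jul 26, 1766 (74 left).
Jul has 31 days: +6 → Aug 1, 1766 (68 left).
Aug has 31 days: +31 → Sep 1, 1766 (37 left).
Sep has 30 days: +30 → Oct 1, 1766 (7 left).
+7 → Oct 8, 1766.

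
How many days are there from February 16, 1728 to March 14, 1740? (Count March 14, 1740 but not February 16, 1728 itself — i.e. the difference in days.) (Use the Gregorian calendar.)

Feb 16, 1728 → Feb 16, 1729: 366 days (Feb 29, 1728 is in that span).
Feb 16, 1729 → Feb 16, 1730: 365 days.
Feb 16, 1730 → Feb 16, 1731: 365 days.
Feb 16, 1731 → Feb 16, 1732: 365 days.
Feb 16, 1732 → Feb 16, 1733: 366 days (Feb 29, 1732 is in that span).
Feb 16, 1733 → Feb 16, 1734: 365 days.
Feb 16, 1734 → Feb 16, 1735: 365 days.
Feb 16, 1735 → Feb 16, 1736: 365 days.
Feb 16, 1736 → Feb 16, 1737: 366 days (Feb 29, 1736 is in that span).
Feb 16, 1737 → Feb 16, 1738: 365 days.
Feb 16, 1738 → Feb 16, 1739: 365 days.
Feb 16, 1739 → Mar 16, 1739: 28 days (February has 28).
Mar 16, 1739 → Apr 16, 1739: 31 days (March has 31).
Apr 16, 1739 → May 16, 1739: 30 days (April has 30).
May 16, 1739 → Jun 16, 1739: 31 days (May has 31).
Jun 16, 1739 → Jul 16, 1739: 30 days (June has 30).
Jul 16, 1739 → Aug 16, 1739: 31 days (July has 31).
Aug 16, 1739 → Sep 16, 1739: 31 days (August has 31).
Sep 16, 1739 → Oct 16, 1739: 30 days (September has 30).
Oct 16, 1739 → Nov 16, 1739: 31 days (October has 31).
Nov 16, 1739 → Dec 16, 1739: 30 days (November has 30).
Dec 16, 1739 → Jan 16, 1740: 31 days (December has 31).
Jan 16, 1740 → Feb 16, 1740: 31 days (January has 31).
Feb 16, 1740 → Mar 14, 1740: 27 days.
Total: 4410 days.

4410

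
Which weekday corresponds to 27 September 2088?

Monday

Doomsday rule: the anchor day for the 2000s is Tuesday. For year 88: 88÷12 = 7 r 4, and 4÷4 = 1, so 7+4+1 = 12.
Tuesday + 12 ≡ Sunday — that's 2088's doomsday.
In September the doomsday date is Sep 5.
Sep 27 is 22 days after Sep 5; 22 mod 7 = 1, so Sunday + 1 = Monday.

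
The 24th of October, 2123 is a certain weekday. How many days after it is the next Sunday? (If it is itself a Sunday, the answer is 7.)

Oct 24, 2123 is a Sunday.
From Sunday to the next Sunday is 7 days.

7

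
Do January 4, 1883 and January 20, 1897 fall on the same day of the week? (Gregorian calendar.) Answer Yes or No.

From Jan 4, 1883 to Jan 20, 1897 is 5130 days.
5130 mod 7 = 6, so they are different weekdays.
(Jan 4, 1883 is a Thursday; Jan 20, 1897 is a Wednesday.)

No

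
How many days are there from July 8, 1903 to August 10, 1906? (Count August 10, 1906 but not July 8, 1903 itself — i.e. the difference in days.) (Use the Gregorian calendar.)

1129

Jul 8, 1903 → Jul 8, 1904: 366 days (Feb 29, 1904 is in that span).
Jul 8, 1904 → Jul 8, 1905: 365 days.
Jul 8, 1905 → Aug 8, 1905: 31 days (July has 31).
Aug 8, 1905 → Sep 8, 1905: 31 days (August has 31).
Sep 8, 1905 → Oct 8, 1905: 30 days (September has 30).
Oct 8, 1905 → Nov 8, 1905: 31 days (October has 31).
Nov 8, 1905 → Dec 8, 1905: 30 days (November has 30).
Dec 8, 1905 → Jan 8, 1906: 31 days (December has 31).
Jan 8, 1906 → Feb 8, 1906: 31 days (January has 31).
Feb 8, 1906 → Mar 8, 1906: 28 days (February has 28).
Mar 8, 1906 → Apr 8, 1906: 31 days (March has 31).
Apr 8, 1906 → May 8, 1906: 30 days (April has 30).
May 8, 1906 → Jun 8, 1906: 31 days (May has 31).
Jun 8, 1906 → Jul 8, 1906: 30 days (June has 30).
Jul 8, 1906 → Aug 8, 1906: 31 days (July has 31).
Aug 8, 1906 → Aug 10, 1906: 2 days.
Total: 1129 days.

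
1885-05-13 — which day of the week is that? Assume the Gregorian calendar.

Doomsday rule: the anchor day for the 1800s is Friday. For year 85: 85÷12 = 7 r 1, and 1÷4 = 0, so 7+1+0 = 8.
Friday + 8 ≡ Saturday — that's 1885's doomsday.
In May the doomsday date is May 9.
May 13 is 4 days after May 9; 4 mod 7 = 4, so Saturday + 4 = Wednesday.

Wednesday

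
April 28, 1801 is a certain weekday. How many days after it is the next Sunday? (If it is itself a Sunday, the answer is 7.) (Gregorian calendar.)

Apr 28, 1801 is a Tuesday.
From Tuesday to the next Sunday is 5 days.

5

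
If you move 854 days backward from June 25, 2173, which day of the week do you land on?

Jun 25, 2173 is a Friday.
854 mod 7 = 0, so 854 days before a Friday is Friday − 0 = Friday.

Friday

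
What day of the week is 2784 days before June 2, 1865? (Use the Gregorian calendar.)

Sunday

First find the weekday of Jun 2, 1865. Doomsday rule: the anchor day for the 1800s is Friday. For year 65: 65÷12 = 5 r 5, and 5÷4 = 1, so 5+5+1 = 11.
Friday + 11 ≡ Tuesday — that's 1865's doomsday.
In June the doomsday date is Jun 6.
Jun 2 is 4 days before Jun 6; 4 mod 7 = 4, so Tuesday − 4 = Friday.
2784 mod 7 = 5, so 2784 days before a Friday is Friday − 5 = Sunday.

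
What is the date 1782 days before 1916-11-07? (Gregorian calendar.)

−366 (one year; includes Feb 29, 1916) → Nov 7, 1915 (1416 left).
−365 (one year) → Nov 7, 1914 (1051 left).
−365 (one year) → Nov 7, 1913 (686 left).
−365 (one year) → Nov 7, 1912 (321 left).
−7 → Oct 31, 1912 (end of Oct, 31 days; 314 left).
−31 → Sep 30, 1912 (end of Sep, 30 days; 283 left).
−30 → Aug 31, 1912 (end of Aug, 31 days; 253 left).
−31 → Jul 31, 1912 (end of Jul, 31 days; 222 left).
−31 → Jun 30, 1912 (end of Jun, 30 days; 191 left).
−30 → May 31, 1912 (end of May, 31 days; 161 left).
−31 → Apr 30, 1912 (end of Apr, 30 days; 130 left).
−30 → Mar 31, 1912 (end of Mar, 31 days; 100 left).
−31 → Feb 29, 1912 (end of Feb, 29 days; 69 left).
−29 → Jan 31, 1912 (end of Jan, 31 days; 40 left).
−31 → Dec 31, 1911 (end of Dec, 31 days; 9 left).
−9 → Dec 22, 1911.

December 22, 1911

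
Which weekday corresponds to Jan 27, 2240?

Monday

January 1, 2240 is a Wednesday.
Jan 1, 2240 → Jan 27, 2240: 26 days.
Total: 26 days.
26 mod 7 = 5, so Wednesday + 5 = Monday.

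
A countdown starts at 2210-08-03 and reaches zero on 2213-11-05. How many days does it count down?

1190

Aug 3, 2210 → Aug 3, 2211: 365 days.
Aug 3, 2211 → Aug 3, 2212: 366 days (Feb 29, 2212 is in that span).
Aug 3, 2212 → Aug 3, 2213: 365 days.
Aug 3, 2213 → Sep 3, 2213: 31 days (August has 31).
Sep 3, 2213 → Oct 3, 2213: 30 days (September has 30).
Oct 3, 2213 → Nov 3, 2213: 31 days (October has 31).
Nov 3, 2213 → Nov 5, 2213: 2 days.
Total: 1190 days.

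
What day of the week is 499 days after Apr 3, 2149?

Saturday

Apr 3, 2149 is a Thursday.
499 mod 7 = 2, so 499 days after a Thursday is Thursday + 2 = Saturday.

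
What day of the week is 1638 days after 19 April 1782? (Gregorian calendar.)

Apr 19, 1782 is a Friday.
1638 mod 7 = 0, so 1638 days after a Friday is Friday + 0 = Friday.

Friday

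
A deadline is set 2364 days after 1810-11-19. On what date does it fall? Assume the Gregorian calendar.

+365 (one year) → Nov 19, 1811 (1999 left).
+366 (one year; includes Feb 29, 1812) → Nov 19, 1812 (1633 left).
+365 (one year) → Nov 19, 1813 (1268 left).
+365 (one year) → Nov 19, 1814 (903 left).
+365 (one year) → Nov 19, 1815 (538 left).
+366 (one year; includes Feb 29, 1816) → Nov 19, 1816 (172 left).
Nov has 30 days: +12 → Dec 1, 1816 (160 left).
Dec has 31 days: +31 → Jan 1, 1817 (129 left).
Jan has 31 days: +31 → Feb 1, 1817 (98 left).
Feb has 28 days: +28 → Mar 1, 1817 (70 left).
Mar has 31 days: +31 → Apr 1, 1817 (39 left).
Apr has 30 days: +30 → May 1, 1817 (9 left).
+9 → May 10, 1817.

May 10, 1817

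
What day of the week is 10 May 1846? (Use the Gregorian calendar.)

Sunday

Doomsday rule: the anchor day for the 1800s is Friday. For year 46: 46÷12 = 3 r 10, and 10÷4 = 2, so 3+10+2 = 15.
Friday + 15 ≡ Saturday — that's 1846's doomsday.
In May the doomsday date is May 9.
May 10 is 1 day after May 9; 1 mod 7 = 1, so Saturday + 1 = Sunday.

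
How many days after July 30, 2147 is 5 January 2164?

Jul 30, 2147 → Jul 30, 2148: 366 days (Feb 29, 2148 is in that span).
Jul 30, 2148 → Jul 30, 2149: 365 days.
Jul 30, 2149 → Jul 30, 2150: 365 days.
Jul 30, 2150 → Jul 30, 2151: 365 days.
Jul 30, 2151 → Jul 30, 2152: 366 days (Feb 29, 2152 is in that span).
Jul 30, 2152 → Jul 30, 2153: 365 days.
Jul 30, 2153 → Jul 30, 2154: 365 days.
Jul 30, 2154 → Jul 30, 2155: 365 days.
Jul 30, 2155 → Jul 30, 2156: 366 days (Feb 29, 2156 is in that span).
Jul 30, 2156 → Jul 30, 2157: 365 days.
Jul 30, 2157 → Jul 30, 2158: 365 days.
Jul 30, 2158 → Jul 30, 2159: 365 days.
Jul 30, 2159 → Jul 30, 2160: 366 days (Feb 29, 2160 is in that span).
Jul 30, 2160 → Jul 30, 2161: 365 days.
Jul 30, 2161 → Jul 30, 2162: 365 days.
Jul 30, 2162 → Jul 30, 2163: 365 days.
Jul 30, 2163 → Aug 30, 2163: 31 days (July has 31).
Aug 30, 2163 → Sep 30, 2163: 31 days (August has 31).
Sep 30, 2163 → Oct 30, 2163: 30 days (September has 30).
Oct 30, 2163 → Nov 30, 2163: 31 days (October has 31).
Nov 30, 2163 → Dec 30, 2163: 30 days (November has 30).
Dec 30, 2163 → Jan 5, 2164: 6 days.
Total: 6003 days.

6003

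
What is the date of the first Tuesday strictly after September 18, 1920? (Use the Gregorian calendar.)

Sep 18, 1920 is a Saturday.
From Saturday to the next Tuesday is 3 days.
Sep 18, 1920 + 3 = Sep 21, 1920.

September 21, 1920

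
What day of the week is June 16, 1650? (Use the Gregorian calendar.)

Doomsday rule: the anchor day for the 1600s is Tuesday. For year 50: 50÷12 = 4 r 2, and 2÷4 = 0, so 4+2+0 = 6.
Tuesday + 6 ≡ Monday — that's 1650's doomsday.
In June the doomsday date is Jun 6.
Jun 16 is 10 days after Jun 6; 10 mod 7 = 3, so Monday + 3 = Thursday.

Thursday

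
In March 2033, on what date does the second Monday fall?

March 14, 2033

March 1, 2033 is a Tuesday.
The first Monday is therefore March 7 (6 days later).
The second Monday is 7 + 1×7 = March 14.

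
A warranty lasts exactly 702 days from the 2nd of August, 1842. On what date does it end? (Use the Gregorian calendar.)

+365 (one year) → Aug 2, 1843 (337 left).
Aug has 31 days: +30 → Sep 1, 1843 (307 left).
Sep has 30 days: +30 → Oct 1, 1843 (277 left).
Oct has 31 days: +31 → Nov 1, 1843 (246 left).
Nov has 30 days: +30 → Dec 1, 1843 (216 left).
Dec has 31 days: +31 → Jan 1, 1844 (185 left).
Jan has 31 days: +31 → Feb 1, 1844 (154 left).
Feb has 29 days: +29 → Mar 1, 1844 (125 left).
Mar has 31 days: +31 → Apr 1, 1844 (94 left).
Apr has 30 days: +30 → May 1, 1844 (64 left).
May has 31 days: +31 → Jun 1, 1844 (33 left).
Jun has 30 days: +30 → Jul 1, 1844 (3 left).
+3 → Jul 4, 1844.

July 4, 1844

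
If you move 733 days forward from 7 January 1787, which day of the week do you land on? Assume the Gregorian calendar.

Jan 7, 1787 is a Sunday.
733 mod 7 = 5, so 733 days after a Sunday is Sunday + 5 = Friday.

Friday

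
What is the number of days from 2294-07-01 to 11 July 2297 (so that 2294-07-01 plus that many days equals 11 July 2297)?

1106

Jul 1, 2294 → Jul 1, 2295: 365 days.
Jul 1, 2295 → Jul 1, 2296: 366 days (Feb 29, 2296 is in that span).
Jul 1, 2296 → Aug 1, 2296: 31 days (July has 31).
Aug 1, 2296 → Sep 1, 2296: 31 days (August has 31).
Sep 1, 2296 → Oct 1, 2296: 30 days (September has 30).
Oct 1, 2296 → Nov 1, 2296: 31 days (October has 31).
Nov 1, 2296 → Dec 1, 2296: 30 days (November has 30).
Dec 1, 2296 → Jan 1, 2297: 31 days (December has 31).
Jan 1, 2297 → Feb 1, 2297: 31 days (January has 31).
Feb 1, 2297 → Mar 1, 2297: 28 days (February has 28).
Mar 1, 2297 → Apr 1, 2297: 31 days (March has 31).
Apr 1, 2297 → May 1, 2297: 30 days (April has 30).
May 1, 2297 → Jun 1, 2297: 31 days (May has 31).
Jun 1, 2297 → Jul 1, 2297: 30 days (June has 30).
Jul 1, 2297 → Jul 11, 2297: 10 days.
Total: 1106 days.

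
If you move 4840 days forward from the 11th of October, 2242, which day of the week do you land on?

Oct 11, 2242 is a Tuesday.
4840 mod 7 = 3, so 4840 days after a Tuesday is Tuesday + 3 = Friday.

Friday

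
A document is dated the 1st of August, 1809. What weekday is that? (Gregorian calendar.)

January 1, 1809 is a Sunday.
Jan 1, 1809 → Feb 1, 1809: 31 days (January has 31).
Feb 1, 1809 → Mar 1, 1809: 28 days (February has 28).
Mar 1, 1809 → Apr 1, 1809: 31 days (March has 31).
Apr 1, 1809 → May 1, 1809: 30 days (April has 30).
May 1, 1809 → Jun 1, 1809: 31 days (May has 31).
Jun 1, 1809 → Jul 1, 1809: 30 days (June has 30).
Jul 1, 1809 → Aug 1, 1809: 31 days.
Total: 212 days.
212 mod 7 = 2, so Sunday + 2 = Tuesday.

Tuesday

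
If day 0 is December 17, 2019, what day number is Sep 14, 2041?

7942

Dec 17, 2019 → Dec 17, 2020: 366 days (Feb 29, 2020 is in that span).
Dec 17, 2020 → Dec 17, 2021: 365 days.
Dec 17, 2021 → Dec 17, 2022: 365 days.
Dec 17, 2022 → Dec 17, 2023: 365 days.
Dec 17, 2023 → Dec 17, 2024: 366 days (Feb 29, 2024 is in that span).
Dec 17, 2024 → Dec 17, 2025: 365 days.
Dec 17, 2025 → Dec 17, 2026: 365 days.
Dec 17, 2026 → Dec 17, 2027: 365 days.
Dec 17, 2027 → Dec 17, 2028: 366 days (Feb 29, 2028 is in that span).
Dec 17, 2028 → Dec 17, 2029: 365 days.
Dec 17, 2029 → Dec 17, 2030: 365 days.
Dec 17, 2030 → Dec 17, 2031: 365 days.
Dec 17, 2031 → Dec 17, 2032: 366 days (Feb 29, 2032 is in that span).
Dec 17, 2032 → Dec 17, 2033: 365 days.
Dec 17, 2033 → Dec 17, 2034: 365 days.
Dec 17, 2034 → Dec 17, 2035: 365 days.
Dec 17, 2035 → Dec 17, 2036: 366 days (Feb 29, 2036 is in that span).
Dec 17, 2036 → Dec 17, 2037: 365 days.
Dec 17, 2037 → Dec 17, 2038: 365 days.
Dec 17, 2038 → Dec 17, 2039: 365 days.
Dec 17, 2039 → Dec 17, 2040: 366 days (Feb 29, 2040 is in that span).
Dec 17, 2040 → Jan 17, 2041: 31 days (December has 31).
Jan 17, 2041 → Feb 17, 2041: 31 days (January has 31).
Feb 17, 2041 → Mar 17, 2041: 28 days (February has 28).
Mar 17, 2041 → Apr 17, 2041: 31 days (March has 31).
Apr 17, 2041 → May 17, 2041: 30 days (April has 30).
May 17, 2041 → Jun 17, 2041: 31 days (May has 31).
Jun 17, 2041 → Jul 17, 2041: 30 days (June has 30).
Jul 17, 2041 → Aug 17, 2041: 31 days (July has 31).
Aug 17, 2041 → Sep 14, 2041: 28 days.
Total: 7942 days.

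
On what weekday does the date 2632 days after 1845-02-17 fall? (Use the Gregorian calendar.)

First find the weekday of Feb 17, 1845. Doomsday rule: the anchor day for the 1800s is Friday. For year 45: 45÷12 = 3 r 9, and 9÷4 = 2, so 3+9+2 = 14.
Friday + 14 ≡ Friday — that's 1845's doomsday.
In February the doomsday date is Feb 28 (1845 is not a leap year).
Feb 17 is 11 days before Feb 28; 11 mod 7 = 4, so Friday − 4 = Monday.
2632 mod 7 = 0, so 2632 days after a Monday is Monday + 0 = Monday.

Monday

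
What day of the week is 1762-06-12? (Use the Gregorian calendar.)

Saturday

Doomsday rule: the anchor day for the 1700s is Sunday. For year 62: 62÷12 = 5 r 2, and 2÷4 = 0, so 5+2+0 = 7.
Sunday + 7 ≡ Sunday — that's 1762's doomsday.
In June the doomsday date is Jun 6.
Jun 12 is 6 days after Jun 6; 6 mod 7 = 6, so Sunday + 6 = Saturday.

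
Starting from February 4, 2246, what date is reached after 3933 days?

November 11, 2256

+365 (one year) → Feb 4, 2247 (3568 left).
+365 (one year) → Feb 4, 2248 (3203 left).
+366 (one year; includes Feb 29, 2248) → Feb 4, 2249 (2837 left).
+365 (one year) → Feb 4, 2250 (2472 left).
+365 (one year) → Feb 4, 2251 (2107 left).
+365 (one year) → Feb 4, 2252 (1742 left).
+366 (one year; includes Feb 29, 2252) → Feb 4, 2253 (1376 left).
+365 (one year) → Feb 4, 2254 (1011 left).
+365 (one year) → Feb 4, 2255 (646 left).
+365 (one year) → Feb 4, 2256 (281 left).
Feb has 29 days: +26 → Mar 1, 2256 (255 left).
Mar has 31 days: +31 → Apr 1, 2256 (224 left).
Apr has 30 days: +30 → May 1, 2256 (194 left).
May has 31 days: +31 → Jun 1, 2256 (163 left).
Jun has 30 days: +30 → Jul 1, 2256 (133 left).
Jul has 31 days: +31 → Aug 1, 2256 (102 left).
Aug has 31 days: +31 → Sep 1, 2256 (71 left).
Sep has 30 days: +30 → Oct 1, 2256 (41 left).
Oct has 31 days: +31 → Nov 1, 2256 (10 left).
+10 → Nov 11, 2256.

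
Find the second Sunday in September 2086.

September 1, 2086 is a Sunday.
The first Sunday is therefore September 1 (same day).
The second Sunday is 1 + 1×7 = September 8.

September 8, 2086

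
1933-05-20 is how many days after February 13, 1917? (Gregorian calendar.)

Feb 13, 1917 → Feb 13, 1918: 365 days.
Feb 13, 1918 → Feb 13, 1919: 365 days.
Feb 13, 1919 → Feb 13, 1920: 365 days.
Feb 13, 1920 → Feb 13, 1921: 366 days (Feb 29, 1920 is in that span).
Feb 13, 1921 → Feb 13, 1922: 365 days.
Feb 13, 1922 → Feb 13, 1923: 365 days.
Feb 13, 1923 → Feb 13, 1924: 365 days.
Feb 13, 1924 → Feb 13, 1925: 366 days (Feb 29, 1924 is in that span).
Feb 13, 1925 → Feb 13, 1926: 365 days.
Feb 13, 1926 → Feb 13, 1927: 365 days.
Feb 13, 1927 → Feb 13, 1928: 365 days.
Feb 13, 1928 → Feb 13, 1929: 366 days (Feb 29, 1928 is in that span).
Feb 13, 1929 → Feb 13, 1930: 365 days.
Feb 13, 1930 → Feb 13, 1931: 365 days.
Feb 13, 1931 → Feb 13, 1932: 365 days.
Feb 13, 1932 → Feb 13, 1933: 366 days (Feb 29, 1932 is in that span).
Feb 13, 1933 → Mar 13, 1933: 28 days (February has 28).
Mar 13, 1933 → Apr 13, 1933: 31 days (March has 31).
Apr 13, 1933 → May 13, 1933: 30 days (April has 30).
May 13, 1933 → May 20, 1933: 7 days.
Total: 5940 days.

5940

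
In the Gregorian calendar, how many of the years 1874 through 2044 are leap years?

42

Multiples of 4 in [1874,2044]: 43.
Of those, multiples of 100: 2 (not leap unless ÷400).
Multiples of 400: 1.
Leap years = 43 − 2 + 1 = 42.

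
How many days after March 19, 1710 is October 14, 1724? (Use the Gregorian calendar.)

Mar 19, 1710 → Mar 19, 1711: 365 days.
Mar 19, 1711 → Mar 19, 1712: 366 days (Feb 29, 1712 is in that span).
Mar 19, 1712 → Mar 19, 1713: 365 days.
Mar 19, 1713 → Mar 19, 1714: 365 days.
Mar 19, 1714 → Mar 19, 1715: 365 days.
Mar 19, 1715 → Mar 19, 1716: 366 days (Feb 29, 1716 is in that span).
Mar 19, 1716 → Mar 19, 1717: 365 days.
Mar 19, 1717 → Mar 19, 1718: 365 days.
Mar 19, 1718 → Mar 19, 1719: 365 days.
Mar 19, 1719 → Mar 19, 1720: 366 days (Feb 29, 1720 is in that span).
Mar 19, 1720 → Mar 19, 1721: 365 days.
Mar 19, 1721 → Mar 19, 1722: 365 days.
Mar 19, 1722 → Mar 19, 1723: 365 days.
Mar 19, 1723 → Mar 19, 1724: 366 days (Feb 29, 1724 is in that span).
Mar 19, 1724 → Apr 19, 1724: 31 days (March has 31).
Apr 19, 1724 → May 19, 1724: 30 days (April has 30).
May 19, 1724 → Jun 19, 1724: 31 days (May has 31).
Jun 19, 1724 → Jul 19, 1724: 30 days (June has 30).
Jul 19, 1724 → Aug 19, 1724: 31 days (July has 31).
Aug 19, 1724 → Sep 19, 1724: 31 days (August has 31).
Sep 19, 1724 → Oct 14, 1724: 25 days.
Total: 5323 days.

5323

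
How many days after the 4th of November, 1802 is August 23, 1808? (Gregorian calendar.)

Nov 4, 1802 → Nov 4, 1803: 365 days.
Nov 4, 1803 → Nov 4, 1804: 366 days (Feb 29, 1804 is in that span).
Nov 4, 1804 → Nov 4, 1805: 365 days.
Nov 4, 1805 → Nov 4, 1806: 365 days.
Nov 4, 1806 → Nov 4, 1807: 365 days.
Nov 4, 1807 → Dec 4, 1807: 30 days (November has 30).
Dec 4, 1807 → Jan 4, 1808: 31 days (December has 31).
Jan 4, 1808 → Feb 4, 1808: 31 days (January has 31).
Feb 4, 1808 → Mar 4, 1808: 29 days (February has 29).
Mar 4, 1808 → Apr 4, 1808: 31 days (March has 31).
Apr 4, 1808 → May 4, 1808: 30 days (April has 30).
May 4, 1808 → Jun 4, 1808: 31 days (May has 31).
Jun 4, 1808 → Jul 4, 1808: 30 days (June has 30).
Jul 4, 1808 → Aug 4, 1808: 31 days (July has 31).
Aug 4, 1808 → Aug 23, 1808: 19 days.
Total: 2119 days.

2119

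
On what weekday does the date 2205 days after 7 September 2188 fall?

Sunday

First find the weekday of Sep 7, 2188. Doomsday rule: the anchor day for the 2100s is Sunday. For year 88: 88÷12 = 7 r 4, and 4÷4 = 1, so 7+4+1 = 12.
Sunday + 12 ≡ Friday — that's 2188's doomsday.
In September the doomsday date is Sep 5.
Sep 7 is 2 days after Sep 5; 2 mod 7 = 2, so Friday + 2 = Sunday.
2205 mod 7 = 0, so 2205 days after a Sunday is Sunday + 0 = Sunday.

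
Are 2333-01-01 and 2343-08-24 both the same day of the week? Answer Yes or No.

From Jan 1, 2333 to Aug 24, 2343 is 3887 days.
3887 mod 7 = 2, so they are different weekdays.
(Jan 1, 2333 is a Sunday; Aug 24, 2343 is a Tuesday.)

No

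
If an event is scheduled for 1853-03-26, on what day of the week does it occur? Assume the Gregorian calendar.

Saturday

Doomsday rule: the anchor day for the 1800s is Friday. For year 53: 53÷12 = 4 r 5, and 5÷4 = 1, so 4+5+1 = 10.
Friday + 10 ≡ Monday — that's 1853's doomsday.
In March the doomsday date is Mar 14.
Mar 26 is 12 days after Mar 14; 12 mod 7 = 5, so Monday + 5 = Saturday.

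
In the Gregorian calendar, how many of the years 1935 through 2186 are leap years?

Multiples of 4 in [1935,2186]: 63.
Of those, multiples of 100: 2 (not leap unless ÷400).
Multiples of 400: 1.
Leap years = 63 − 2 + 1 = 62.

62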